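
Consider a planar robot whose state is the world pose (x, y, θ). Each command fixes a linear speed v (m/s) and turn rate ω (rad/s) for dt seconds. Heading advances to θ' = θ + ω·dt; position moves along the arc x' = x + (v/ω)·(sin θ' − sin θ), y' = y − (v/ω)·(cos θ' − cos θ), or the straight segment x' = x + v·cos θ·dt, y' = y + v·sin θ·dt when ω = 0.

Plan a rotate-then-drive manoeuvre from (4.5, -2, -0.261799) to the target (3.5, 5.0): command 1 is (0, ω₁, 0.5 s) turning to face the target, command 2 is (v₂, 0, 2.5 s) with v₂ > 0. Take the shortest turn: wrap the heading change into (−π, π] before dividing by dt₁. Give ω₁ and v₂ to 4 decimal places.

ω₁ = 3.9490, v₂ = 2.8284

heading to target = atan2(5−-2, 3.5−4.5) = 1.7127
Δθ = wrap(1.7127 − -0.2618) = 1.9745; ω₁ = Δθ/dt₁ = 3.9490
distance = √((3.5−4.5)² + (5−-2)²) = 7.0711; v₂ = distance/dt₂ = 2.8284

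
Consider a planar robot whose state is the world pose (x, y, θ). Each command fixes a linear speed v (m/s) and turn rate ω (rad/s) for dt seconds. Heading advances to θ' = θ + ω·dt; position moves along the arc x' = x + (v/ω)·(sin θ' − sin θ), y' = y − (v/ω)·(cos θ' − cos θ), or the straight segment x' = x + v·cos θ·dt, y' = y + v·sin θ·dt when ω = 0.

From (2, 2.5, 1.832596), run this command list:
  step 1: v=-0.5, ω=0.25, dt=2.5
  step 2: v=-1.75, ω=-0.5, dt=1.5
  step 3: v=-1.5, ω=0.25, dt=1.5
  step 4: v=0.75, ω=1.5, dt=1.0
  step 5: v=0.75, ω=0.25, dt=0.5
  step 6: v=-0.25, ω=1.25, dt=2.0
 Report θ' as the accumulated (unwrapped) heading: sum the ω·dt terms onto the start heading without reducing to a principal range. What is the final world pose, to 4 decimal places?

(3.5667, -2.4934, 6.2076)

step 1: θ'=2.4576 (R=-2.0000) → pose (2.6681, 1.4675, 2.4576)
step 2: θ'=1.7076 (R=3.5000) → pose (3.9237, -0.7678, 1.7076)
step 3: θ'=2.0826 (R=-6.0000) → pose (4.6365, -2.8881, 2.0826)
step 4: θ'=3.5826 (R=0.5000) → pose (3.9871, -2.6808, 3.5826)
step 5: θ'=3.7076 (R=3.0000) → pose (3.6589, -2.8616, 3.7076)
step 6: θ'=6.2076 (R=-0.2000) → pose (3.5667, -2.4934, 6.2076)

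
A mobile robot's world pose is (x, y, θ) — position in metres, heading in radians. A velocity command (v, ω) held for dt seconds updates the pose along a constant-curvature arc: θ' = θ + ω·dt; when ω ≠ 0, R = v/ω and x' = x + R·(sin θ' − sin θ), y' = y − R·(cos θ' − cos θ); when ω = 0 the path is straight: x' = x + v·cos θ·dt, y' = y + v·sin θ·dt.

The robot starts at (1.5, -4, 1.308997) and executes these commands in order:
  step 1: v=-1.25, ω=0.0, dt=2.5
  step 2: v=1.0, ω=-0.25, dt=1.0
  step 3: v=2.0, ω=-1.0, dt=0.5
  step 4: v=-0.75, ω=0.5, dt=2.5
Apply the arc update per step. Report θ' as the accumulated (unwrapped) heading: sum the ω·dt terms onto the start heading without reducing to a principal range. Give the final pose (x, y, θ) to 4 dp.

step 1: θ'=1.3090 (straight) → pose (0.6912, -7.0185, 1.3090)
step 2: θ'=1.0590 (R=-4.0000) → pose (1.0674, -6.0948, 1.0590)
step 3: θ'=0.5590 (R=-2.0000) → pose (1.7505, -5.3787, 0.5590)
step 4: θ'=1.8090 (R=-1.5000) → pose (1.0884, -7.0043, 1.8090)

(1.0884, -7.0043, 1.8090)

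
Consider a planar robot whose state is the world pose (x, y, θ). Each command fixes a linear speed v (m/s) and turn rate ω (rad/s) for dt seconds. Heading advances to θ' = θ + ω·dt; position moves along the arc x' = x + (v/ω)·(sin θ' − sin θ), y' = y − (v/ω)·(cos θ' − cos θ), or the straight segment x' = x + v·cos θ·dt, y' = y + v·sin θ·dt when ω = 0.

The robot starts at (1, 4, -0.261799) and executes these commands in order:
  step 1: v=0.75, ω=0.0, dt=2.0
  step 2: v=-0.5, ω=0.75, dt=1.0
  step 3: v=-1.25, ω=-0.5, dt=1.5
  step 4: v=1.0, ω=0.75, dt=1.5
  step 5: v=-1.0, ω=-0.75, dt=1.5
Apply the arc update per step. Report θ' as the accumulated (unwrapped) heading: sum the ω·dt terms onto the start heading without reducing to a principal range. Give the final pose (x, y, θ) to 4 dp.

step 1: θ'=-0.2618 (straight) → pose (2.4489, 3.6118, -0.2618)
step 2: θ'=0.4882 (R=-0.6667) → pose (1.9637, 3.5566, 0.4882)
step 3: θ'=-0.2618 (R=2.5000) → pose (0.1440, 3.3497, -0.2618)
step 4: θ'=0.8632 (R=1.3333) → pose (1.5023, 3.7710, 0.8632)
step 5: θ'=-0.2618 (R=1.3333) → pose (0.1440, 3.3497, -0.2618)

(0.1440, 3.3497, -0.2618)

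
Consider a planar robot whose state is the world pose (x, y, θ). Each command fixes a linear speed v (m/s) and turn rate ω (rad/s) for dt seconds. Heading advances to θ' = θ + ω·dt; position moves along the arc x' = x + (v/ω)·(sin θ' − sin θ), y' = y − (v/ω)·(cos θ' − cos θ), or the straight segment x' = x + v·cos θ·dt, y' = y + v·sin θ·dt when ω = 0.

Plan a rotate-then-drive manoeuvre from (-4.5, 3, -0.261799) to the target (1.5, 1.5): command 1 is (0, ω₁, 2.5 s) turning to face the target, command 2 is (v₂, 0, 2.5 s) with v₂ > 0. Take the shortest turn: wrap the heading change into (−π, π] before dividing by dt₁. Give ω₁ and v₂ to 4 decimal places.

ω₁ = 0.0067, v₂ = 2.4739

heading to target = atan2(1.5−3, 1.5−-4.5) = -0.2450
Δθ = wrap(-0.2450 − -0.2618) = 0.0168; ω₁ = Δθ/dt₁ = 0.0067
distance = √((1.5−-4.5)² + (1.5−3)²) = 6.1847; v₂ = distance/dt₂ = 2.4739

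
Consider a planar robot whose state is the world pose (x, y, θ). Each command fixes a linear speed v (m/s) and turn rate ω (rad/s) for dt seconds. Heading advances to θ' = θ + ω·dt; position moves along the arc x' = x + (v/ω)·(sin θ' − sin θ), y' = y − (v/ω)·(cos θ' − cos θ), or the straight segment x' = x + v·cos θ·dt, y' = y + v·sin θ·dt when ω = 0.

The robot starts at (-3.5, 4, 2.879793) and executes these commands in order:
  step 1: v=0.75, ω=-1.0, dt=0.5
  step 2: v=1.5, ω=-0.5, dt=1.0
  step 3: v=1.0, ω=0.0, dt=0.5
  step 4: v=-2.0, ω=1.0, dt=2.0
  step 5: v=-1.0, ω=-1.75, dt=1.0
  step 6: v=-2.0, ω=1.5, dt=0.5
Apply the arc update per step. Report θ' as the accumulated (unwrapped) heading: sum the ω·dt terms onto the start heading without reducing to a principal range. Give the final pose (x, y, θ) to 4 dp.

(0.1426, 4.3450, 2.8798)

step 1: θ'=2.3798 (R=-0.7500) → pose (-3.8236, 4.1817, 2.3798)
step 2: θ'=1.8798 (R=-3.0000) → pose (-4.6108, 5.4402, 1.8798)
step 3: θ'=1.8798 (straight) → pose (-4.7628, 5.9165, 1.8798)
step 4: θ'=3.8798 (R=-2.0000) → pose (-1.5117, 5.0454, 3.8798)
step 5: θ'=2.1298 (R=0.5714) → pose (-0.6427, 4.9258, 2.1298)
step 6: θ'=2.8798 (R=-1.3333) → pose (0.1426, 4.3450, 2.8798)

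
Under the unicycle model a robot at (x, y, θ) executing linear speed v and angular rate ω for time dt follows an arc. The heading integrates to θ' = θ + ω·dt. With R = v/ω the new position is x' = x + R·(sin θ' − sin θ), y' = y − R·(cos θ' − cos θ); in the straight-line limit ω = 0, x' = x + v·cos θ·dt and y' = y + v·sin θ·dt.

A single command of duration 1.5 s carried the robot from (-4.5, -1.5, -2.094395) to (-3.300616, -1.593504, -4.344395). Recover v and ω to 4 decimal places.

Δθ = -4.344395 − -2.094395 = -2.250000
ω = Δθ/dt = -2.250000/1.5 = -1.5000
R = Δx/(sin θ' − sin θ) = 0.6667
v = R·ω = 0.6667·-1.5000 = -1.0000

v = -1.0000, ω = -1.5000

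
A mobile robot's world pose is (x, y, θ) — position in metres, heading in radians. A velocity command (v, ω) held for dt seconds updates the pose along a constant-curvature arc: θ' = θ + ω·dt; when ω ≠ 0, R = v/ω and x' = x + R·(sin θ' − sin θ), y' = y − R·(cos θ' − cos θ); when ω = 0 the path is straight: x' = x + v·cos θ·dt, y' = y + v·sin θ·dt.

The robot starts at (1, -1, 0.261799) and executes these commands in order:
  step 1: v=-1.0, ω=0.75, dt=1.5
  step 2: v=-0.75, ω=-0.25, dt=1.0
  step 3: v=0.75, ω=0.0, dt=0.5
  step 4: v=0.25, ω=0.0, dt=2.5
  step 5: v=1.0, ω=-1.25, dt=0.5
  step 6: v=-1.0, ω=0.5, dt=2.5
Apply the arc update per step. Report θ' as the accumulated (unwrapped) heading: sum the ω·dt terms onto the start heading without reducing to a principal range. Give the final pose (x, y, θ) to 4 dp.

step 1: θ'=1.3868 (R=-1.3333) → pose (0.0343, -2.0440, 1.3868)
step 2: θ'=1.1368 (R=3.0000) → pose (-0.1932, -2.7566, 1.1368)
step 3: θ'=1.1368 (straight) → pose (-0.0355, -2.4163, 1.1368)
step 4: θ'=1.1368 (straight) → pose (0.2273, -1.8493, 1.1368)
step 5: θ'=0.5118 (R=-0.8000) → pose (0.5613, -1.4882, 0.5118)
step 6: θ'=1.7618 (R=-2.0000) → pose (-0.4228, -3.6116, 1.7618)

(-0.4228, -3.6116, 1.7618)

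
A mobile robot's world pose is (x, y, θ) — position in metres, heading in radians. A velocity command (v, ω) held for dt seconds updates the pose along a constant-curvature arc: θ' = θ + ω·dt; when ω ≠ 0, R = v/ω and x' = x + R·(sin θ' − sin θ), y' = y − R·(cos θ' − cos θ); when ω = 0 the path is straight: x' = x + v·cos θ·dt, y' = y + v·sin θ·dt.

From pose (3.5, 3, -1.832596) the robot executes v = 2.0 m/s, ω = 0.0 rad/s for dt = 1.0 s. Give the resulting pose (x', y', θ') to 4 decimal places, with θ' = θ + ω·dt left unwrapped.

θ' = -1.8326 + 0.0·1.0 = -1.8326
ω = 0 → straight: x' = 3.5 + 2.0·cos(-1.8326)·1.0 = 2.9824
y' = 3 + 2.0·sin(-1.8326)·1.0 = 1.0681

(2.9824, 1.0681, -1.8326)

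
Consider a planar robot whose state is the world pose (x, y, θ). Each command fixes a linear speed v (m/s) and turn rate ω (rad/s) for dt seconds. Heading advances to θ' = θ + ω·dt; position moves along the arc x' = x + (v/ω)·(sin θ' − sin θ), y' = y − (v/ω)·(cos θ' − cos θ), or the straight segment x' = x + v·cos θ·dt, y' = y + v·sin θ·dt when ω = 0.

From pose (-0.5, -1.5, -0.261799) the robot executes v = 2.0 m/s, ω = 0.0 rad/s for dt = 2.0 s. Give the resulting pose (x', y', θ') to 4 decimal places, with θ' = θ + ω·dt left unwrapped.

θ' = -0.2618 + 0.0·2.0 = -0.2618
ω = 0 → straight: x' = -0.5 + 2.0·cos(-0.2618)·2.0 = 3.3637
y' = -1.5 + 2.0·sin(-0.2618)·2.0 = -2.5353

(3.3637, -2.5353, -0.2618)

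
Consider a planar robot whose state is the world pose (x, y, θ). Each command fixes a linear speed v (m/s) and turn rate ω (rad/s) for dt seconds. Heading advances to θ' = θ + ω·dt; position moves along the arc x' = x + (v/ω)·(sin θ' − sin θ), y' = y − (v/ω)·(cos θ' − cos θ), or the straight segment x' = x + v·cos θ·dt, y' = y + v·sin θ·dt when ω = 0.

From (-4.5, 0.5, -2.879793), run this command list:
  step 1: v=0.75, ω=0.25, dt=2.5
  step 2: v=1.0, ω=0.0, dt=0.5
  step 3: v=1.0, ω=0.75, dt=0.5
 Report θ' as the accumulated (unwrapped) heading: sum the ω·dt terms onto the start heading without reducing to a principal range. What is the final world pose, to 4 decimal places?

(-6.6014, -1.3267, -1.8798)

step 1: θ'=-2.2548 (R=3.0000) → pose (-6.0487, -0.5021, -2.2548)
step 2: θ'=-2.2548 (straight) → pose (-6.3647, -0.8896, -2.2548)
step 3: θ'=-1.8798 (R=1.3333) → pose (-6.6014, -1.3267, -1.8798)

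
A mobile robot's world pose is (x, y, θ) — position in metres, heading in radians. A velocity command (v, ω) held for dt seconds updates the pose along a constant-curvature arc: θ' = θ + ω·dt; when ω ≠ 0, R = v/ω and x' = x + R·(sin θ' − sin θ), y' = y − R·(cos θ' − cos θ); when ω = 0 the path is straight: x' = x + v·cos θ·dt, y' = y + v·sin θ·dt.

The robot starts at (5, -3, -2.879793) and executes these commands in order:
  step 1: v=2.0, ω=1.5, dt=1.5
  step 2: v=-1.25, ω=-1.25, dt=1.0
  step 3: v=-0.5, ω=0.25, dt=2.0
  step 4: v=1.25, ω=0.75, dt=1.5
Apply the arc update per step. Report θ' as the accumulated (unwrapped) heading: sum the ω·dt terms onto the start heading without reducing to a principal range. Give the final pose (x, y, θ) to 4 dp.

step 1: θ'=-0.6298 (R=1.3333) → pose (4.5598, -5.3654, -0.6298)
step 2: θ'=-1.8798 (R=1.0000) → pose (4.1961, -4.2532, -1.8798)
step 3: θ'=-1.3798 (R=-2.0000) → pose (4.2545, -3.2653, -1.3798)
step 4: θ'=-0.2548 (R=1.6667) → pose (5.4708, -4.5617, -0.2548)

(5.4708, -4.5617, -0.2548)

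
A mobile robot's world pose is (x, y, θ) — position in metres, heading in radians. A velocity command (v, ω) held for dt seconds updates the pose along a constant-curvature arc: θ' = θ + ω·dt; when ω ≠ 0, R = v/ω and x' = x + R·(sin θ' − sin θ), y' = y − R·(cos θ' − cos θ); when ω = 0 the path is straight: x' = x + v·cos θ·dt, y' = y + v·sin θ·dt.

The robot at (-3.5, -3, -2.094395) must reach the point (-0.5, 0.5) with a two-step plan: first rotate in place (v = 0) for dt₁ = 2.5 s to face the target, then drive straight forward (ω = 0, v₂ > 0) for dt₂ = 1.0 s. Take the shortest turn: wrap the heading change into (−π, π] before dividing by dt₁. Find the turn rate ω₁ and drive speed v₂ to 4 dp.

heading to target = atan2(0.5−-3, -0.5−-3.5) = 0.8622
Δθ = wrap(0.8622 − -2.0944) = 2.9566; ω₁ = Δθ/dt₁ = 1.1826
distance = √((-0.5−-3.5)² + (0.5−-3)²) = 4.6098; v₂ = distance/dt₂ = 4.6098

ω₁ = 1.1826, v₂ = 4.6098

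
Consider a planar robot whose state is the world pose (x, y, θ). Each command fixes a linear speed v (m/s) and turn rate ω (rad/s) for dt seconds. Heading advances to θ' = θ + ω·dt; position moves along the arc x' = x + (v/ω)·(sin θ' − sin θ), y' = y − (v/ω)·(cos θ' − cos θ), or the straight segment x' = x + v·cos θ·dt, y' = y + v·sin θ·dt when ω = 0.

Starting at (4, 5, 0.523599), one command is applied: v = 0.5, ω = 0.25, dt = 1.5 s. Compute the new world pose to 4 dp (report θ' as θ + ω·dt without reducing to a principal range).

θ' = 0.5236 + 0.25·1.5 = 0.8986
R = v/ω = 0.5/0.25 = 2.0000
x' = 4 + 2.0000·(sin 0.8986 − sin 0.5236) = 4.5649
y' = 5 − 2.0000·(cos 0.8986 − cos 0.5236) = 5.4866

(4.5649, 5.4866, 0.8986)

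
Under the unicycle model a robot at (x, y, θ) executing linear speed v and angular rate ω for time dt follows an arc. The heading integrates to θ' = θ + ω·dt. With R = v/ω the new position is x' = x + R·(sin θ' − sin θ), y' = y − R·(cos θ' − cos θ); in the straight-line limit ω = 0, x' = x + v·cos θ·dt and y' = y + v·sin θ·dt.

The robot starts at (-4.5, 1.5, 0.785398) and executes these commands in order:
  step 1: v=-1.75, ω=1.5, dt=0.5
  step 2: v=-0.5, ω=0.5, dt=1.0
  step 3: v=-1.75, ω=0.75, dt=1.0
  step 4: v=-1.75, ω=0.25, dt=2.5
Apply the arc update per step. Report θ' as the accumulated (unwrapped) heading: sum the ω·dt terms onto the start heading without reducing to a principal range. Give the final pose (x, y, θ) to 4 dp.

(0.8368, -1.0965, 3.4104)

step 1: θ'=1.5354 (R=-1.1667) → pose (-4.8410, 0.7163, 1.5354)
step 2: θ'=2.0354 (R=-1.0000) → pose (-4.7356, 0.2329, 2.0354)
step 3: θ'=2.7854 (R=-2.3333) → pose (-3.4633, -0.9085, 2.7854)
step 4: θ'=3.4104 (R=-7.0000) → pose (0.8368, -1.0965, 3.4104)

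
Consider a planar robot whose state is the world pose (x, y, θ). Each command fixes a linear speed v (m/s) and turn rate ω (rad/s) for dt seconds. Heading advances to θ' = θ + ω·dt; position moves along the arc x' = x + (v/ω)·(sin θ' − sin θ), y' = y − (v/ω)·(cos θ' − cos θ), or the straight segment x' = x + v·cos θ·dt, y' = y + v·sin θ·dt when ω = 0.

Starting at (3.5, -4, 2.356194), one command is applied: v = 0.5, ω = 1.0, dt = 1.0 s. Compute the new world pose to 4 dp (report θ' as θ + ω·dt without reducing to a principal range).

θ' = 2.3562 + 1.0·1.0 = 3.3562
R = v/ω = 0.5/1.0 = 0.5000
x' = 3.5 + 0.5000·(sin 3.3562 − sin 2.3562) = 3.0400
y' = -4 − 0.5000·(cos 3.3562 − cos 2.3562) = -3.8650

(3.0400, -3.8650, 3.3562)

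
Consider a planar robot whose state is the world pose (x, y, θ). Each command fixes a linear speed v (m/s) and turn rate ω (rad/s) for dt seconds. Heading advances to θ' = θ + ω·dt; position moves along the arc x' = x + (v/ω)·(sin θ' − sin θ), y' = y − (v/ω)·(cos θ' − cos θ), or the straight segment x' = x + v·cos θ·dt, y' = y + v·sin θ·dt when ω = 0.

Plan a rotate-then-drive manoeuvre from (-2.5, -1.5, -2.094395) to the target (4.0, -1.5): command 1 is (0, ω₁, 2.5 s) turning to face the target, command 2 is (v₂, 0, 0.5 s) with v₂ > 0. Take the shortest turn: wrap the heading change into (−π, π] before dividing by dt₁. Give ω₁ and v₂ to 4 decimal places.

heading to target = atan2(-1.5−-1.5, 4−-2.5) = 0.0000
Δθ = wrap(0.0000 − -2.0944) = 2.0944; ω₁ = Δθ/dt₁ = 0.8378
distance = √((4−-2.5)² + (-1.5−-1.5)²) = 6.5000; v₂ = distance/dt₂ = 13.0000

ω₁ = 0.8378, v₂ = 13.0000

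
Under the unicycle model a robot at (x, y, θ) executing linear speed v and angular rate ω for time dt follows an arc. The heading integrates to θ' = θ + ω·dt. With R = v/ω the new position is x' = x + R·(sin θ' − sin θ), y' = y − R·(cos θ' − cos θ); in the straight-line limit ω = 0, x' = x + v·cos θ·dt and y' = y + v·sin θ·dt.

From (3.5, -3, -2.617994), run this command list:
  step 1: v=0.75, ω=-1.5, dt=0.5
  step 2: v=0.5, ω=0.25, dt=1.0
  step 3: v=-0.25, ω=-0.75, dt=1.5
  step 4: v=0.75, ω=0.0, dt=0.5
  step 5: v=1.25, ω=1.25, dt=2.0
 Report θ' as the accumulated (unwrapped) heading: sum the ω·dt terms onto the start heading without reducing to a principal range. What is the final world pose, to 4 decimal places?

(0.9001, -3.1328, -1.7430)

step 1: θ'=-3.3680 (R=-0.5000) → pose (3.1378, -3.0542, -3.3680)
step 2: θ'=-3.1180 (R=2.0000) → pose (2.6416, -3.0037, -3.1180)
step 3: θ'=-4.2430 (R=0.3333) → pose (2.9468, -3.1862, -4.2430)
step 4: θ'=-4.2430 (straight) → pose (2.7771, -2.8518, -4.2430)
step 5: θ'=-1.7430 (R=1.0000) → pose (0.9001, -3.1328, -1.7430)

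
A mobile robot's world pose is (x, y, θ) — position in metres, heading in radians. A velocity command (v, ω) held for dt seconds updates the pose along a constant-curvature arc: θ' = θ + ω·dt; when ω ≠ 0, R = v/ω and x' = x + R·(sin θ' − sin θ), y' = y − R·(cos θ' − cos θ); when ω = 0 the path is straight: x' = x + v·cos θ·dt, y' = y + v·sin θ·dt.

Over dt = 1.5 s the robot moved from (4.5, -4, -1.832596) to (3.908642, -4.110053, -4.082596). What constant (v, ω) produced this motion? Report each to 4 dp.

Δθ = -4.082596 − -1.832596 = -2.250000
ω = Δθ/dt = -2.250000/1.5 = -1.5000
R = Δx/(sin θ' − sin θ) = -0.3333
v = R·ω = -0.3333·-1.5000 = 0.5000

v = 0.5000, ω = -1.5000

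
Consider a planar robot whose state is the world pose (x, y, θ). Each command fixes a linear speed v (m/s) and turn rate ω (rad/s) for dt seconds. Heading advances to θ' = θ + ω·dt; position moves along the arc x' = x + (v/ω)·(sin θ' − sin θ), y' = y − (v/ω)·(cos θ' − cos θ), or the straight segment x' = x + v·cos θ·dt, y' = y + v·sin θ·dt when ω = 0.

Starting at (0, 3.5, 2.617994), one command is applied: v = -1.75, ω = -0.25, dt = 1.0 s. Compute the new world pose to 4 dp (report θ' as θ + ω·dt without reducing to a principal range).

(1.3910, 2.4456, 2.3680)

θ' = 2.6180 + -0.25·1.0 = 2.3680
R = v/ω = -1.75/-0.25 = 7.0000
x' = 0 + 7.0000·(sin 2.3680 − sin 2.6180) = 1.3910
y' = 3.5 − 7.0000·(cos 2.3680 − cos 2.6180) = 2.4456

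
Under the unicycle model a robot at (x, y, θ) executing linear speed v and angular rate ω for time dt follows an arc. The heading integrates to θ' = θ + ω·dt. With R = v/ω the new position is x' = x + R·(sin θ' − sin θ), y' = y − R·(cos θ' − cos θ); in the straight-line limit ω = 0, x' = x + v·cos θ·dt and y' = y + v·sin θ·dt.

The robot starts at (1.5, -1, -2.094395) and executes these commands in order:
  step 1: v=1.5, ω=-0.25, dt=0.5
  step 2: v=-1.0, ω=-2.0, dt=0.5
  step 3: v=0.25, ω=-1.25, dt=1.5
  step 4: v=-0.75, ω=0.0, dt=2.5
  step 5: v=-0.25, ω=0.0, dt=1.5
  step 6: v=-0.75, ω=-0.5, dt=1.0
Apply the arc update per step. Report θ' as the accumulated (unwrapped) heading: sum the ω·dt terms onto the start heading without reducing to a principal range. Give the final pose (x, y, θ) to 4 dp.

step 1: θ'=-2.2194 (R=-6.0000) → pose (1.0854, -1.6244, -2.2194)
step 2: θ'=-3.2194 (R=0.5000) → pose (1.5228, -1.4280, -3.2194)
step 3: θ'=-5.0944 (R=-0.2000) → pose (1.3527, -1.1540, -5.0944)
step 4: θ'=-5.0944 (straight) → pose (0.6538, -2.8939, -5.0944)
step 5: θ'=-5.0944 (straight) → pose (0.5140, -3.2418, -5.0944)
step 6: θ'=-5.5944 (R=1.5000) → pose (0.0755, -3.8407, -5.5944)

(0.0755, -3.8407, -5.5944)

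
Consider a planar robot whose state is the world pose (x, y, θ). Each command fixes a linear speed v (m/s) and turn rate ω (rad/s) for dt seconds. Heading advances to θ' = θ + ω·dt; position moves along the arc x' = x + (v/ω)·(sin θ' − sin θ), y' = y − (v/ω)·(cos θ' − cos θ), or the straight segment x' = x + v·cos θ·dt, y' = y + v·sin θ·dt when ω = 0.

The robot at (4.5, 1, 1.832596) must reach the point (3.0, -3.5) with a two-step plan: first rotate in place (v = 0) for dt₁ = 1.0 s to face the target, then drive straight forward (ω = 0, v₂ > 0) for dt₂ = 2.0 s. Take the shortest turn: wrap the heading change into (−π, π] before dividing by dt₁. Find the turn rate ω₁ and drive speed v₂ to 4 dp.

ω₁ = 2.5580, v₂ = 2.3717

heading to target = atan2(-3.5−1, 3−4.5) = -1.8925
Δθ = wrap(-1.8925 − 1.8326) = 2.5580; ω₁ = Δθ/dt₁ = 2.5580
distance = √((3−4.5)² + (-3.5−1)²) = 4.7434; v₂ = distance/dt₂ = 2.3717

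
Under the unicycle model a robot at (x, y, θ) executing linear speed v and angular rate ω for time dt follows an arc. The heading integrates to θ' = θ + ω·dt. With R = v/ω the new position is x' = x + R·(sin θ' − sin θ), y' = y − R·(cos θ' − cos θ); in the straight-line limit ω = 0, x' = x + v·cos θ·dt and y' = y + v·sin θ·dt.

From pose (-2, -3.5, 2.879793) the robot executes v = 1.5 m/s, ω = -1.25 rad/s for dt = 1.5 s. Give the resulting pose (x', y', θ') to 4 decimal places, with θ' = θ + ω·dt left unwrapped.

(-2.7023, -1.6974, 1.0048)

θ' = 2.8798 + -1.25·1.5 = 1.0048
R = v/ω = 1.5/-1.25 = -1.2000
x' = -2 + -1.2000·(sin 1.0048 − sin 2.8798) = -2.7023
y' = -3.5 − -1.2000·(cos 1.0048 − cos 2.8798) = -1.6974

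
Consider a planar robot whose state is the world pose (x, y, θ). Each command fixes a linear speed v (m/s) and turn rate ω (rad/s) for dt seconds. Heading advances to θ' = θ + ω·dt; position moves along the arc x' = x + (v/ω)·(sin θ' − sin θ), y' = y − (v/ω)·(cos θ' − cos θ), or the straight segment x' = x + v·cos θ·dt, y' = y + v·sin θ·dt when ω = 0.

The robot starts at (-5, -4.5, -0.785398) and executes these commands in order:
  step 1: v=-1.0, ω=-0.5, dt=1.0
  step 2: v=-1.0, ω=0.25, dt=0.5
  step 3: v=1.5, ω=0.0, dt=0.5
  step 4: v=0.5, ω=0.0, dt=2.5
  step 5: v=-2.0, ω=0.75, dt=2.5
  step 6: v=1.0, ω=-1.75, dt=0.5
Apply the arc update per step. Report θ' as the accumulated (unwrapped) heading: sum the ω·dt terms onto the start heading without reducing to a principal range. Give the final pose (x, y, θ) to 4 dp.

(-8.6043, -3.9302, -0.1604)

step 1: θ'=-1.2854 (R=2.0000) → pose (-5.5049, -3.6489, -1.2854)
step 2: θ'=-1.1604 (R=-4.0000) → pose (-5.6752, -3.1791, -1.1604)
step 3: θ'=-1.1604 (straight) → pose (-5.3760, -3.8668, -1.1604)
step 4: θ'=-1.1604 (straight) → pose (-4.8773, -5.0130, -1.1604)
step 5: θ'=0.7146 (R=-2.6667) → pose (-9.0700, -4.0627, 0.7146)
step 6: θ'=-0.1604 (R=-0.5714) → pose (-8.6043, -3.9302, -0.1604)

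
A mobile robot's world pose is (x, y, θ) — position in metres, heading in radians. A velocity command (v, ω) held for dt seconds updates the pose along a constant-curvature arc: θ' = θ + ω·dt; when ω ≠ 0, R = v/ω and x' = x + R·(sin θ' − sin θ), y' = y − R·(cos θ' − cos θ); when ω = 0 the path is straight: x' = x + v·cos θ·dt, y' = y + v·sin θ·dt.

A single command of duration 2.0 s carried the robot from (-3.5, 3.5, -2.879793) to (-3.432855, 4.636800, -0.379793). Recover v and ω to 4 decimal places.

Δθ = -0.379793 − -2.879793 = 2.500000
ω = Δθ/dt = 2.500000/2.0 = 1.2500
R = −Δy/(cos θ' − cos θ) = -0.6000
v = R·ω = -0.6000·1.2500 = -0.7500

v = -0.7500, ω = 1.2500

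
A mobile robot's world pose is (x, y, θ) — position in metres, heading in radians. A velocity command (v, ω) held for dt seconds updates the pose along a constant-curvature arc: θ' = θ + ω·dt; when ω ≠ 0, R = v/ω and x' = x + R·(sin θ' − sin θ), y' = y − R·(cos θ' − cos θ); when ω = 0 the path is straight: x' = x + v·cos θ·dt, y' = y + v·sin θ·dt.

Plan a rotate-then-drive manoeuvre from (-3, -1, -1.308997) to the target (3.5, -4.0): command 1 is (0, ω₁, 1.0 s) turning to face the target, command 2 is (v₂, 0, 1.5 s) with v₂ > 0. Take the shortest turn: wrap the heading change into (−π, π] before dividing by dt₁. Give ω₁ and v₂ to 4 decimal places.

heading to target = atan2(-4−-1, 3.5−-3) = -0.4324
Δθ = wrap(-0.4324 − -1.3090) = 0.8766; ω₁ = Δθ/dt₁ = 0.8766
distance = √((3.5−-3)² + (-4−-1)²) = 7.1589; v₂ = distance/dt₂ = 4.7726

ω₁ = 0.8766, v₂ = 4.7726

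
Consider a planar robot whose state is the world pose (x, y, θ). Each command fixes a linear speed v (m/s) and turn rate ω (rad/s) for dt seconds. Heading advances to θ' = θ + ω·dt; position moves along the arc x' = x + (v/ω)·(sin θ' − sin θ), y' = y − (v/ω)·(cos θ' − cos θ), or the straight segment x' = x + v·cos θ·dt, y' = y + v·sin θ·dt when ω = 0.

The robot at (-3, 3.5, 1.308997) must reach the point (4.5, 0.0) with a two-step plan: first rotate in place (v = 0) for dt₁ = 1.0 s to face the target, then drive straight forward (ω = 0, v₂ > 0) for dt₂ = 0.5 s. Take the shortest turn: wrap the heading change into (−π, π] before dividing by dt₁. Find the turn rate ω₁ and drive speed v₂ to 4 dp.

ω₁ = -1.7456, v₂ = 16.5529

heading to target = atan2(0−3.5, 4.5−-3) = -0.4366
Δθ = wrap(-0.4366 − 1.3090) = -1.7456; ω₁ = Δθ/dt₁ = -1.7456
distance = √((4.5−-3)² + (0−3.5)²) = 8.2765; v₂ = distance/dt₂ = 16.5529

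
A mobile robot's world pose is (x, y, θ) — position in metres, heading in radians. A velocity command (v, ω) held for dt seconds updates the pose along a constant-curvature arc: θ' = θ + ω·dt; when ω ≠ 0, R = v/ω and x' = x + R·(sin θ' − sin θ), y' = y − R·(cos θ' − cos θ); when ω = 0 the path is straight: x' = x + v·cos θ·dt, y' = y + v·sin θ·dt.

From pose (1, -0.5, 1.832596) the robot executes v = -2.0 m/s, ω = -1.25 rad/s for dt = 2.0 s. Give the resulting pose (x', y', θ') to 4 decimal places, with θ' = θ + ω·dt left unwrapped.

θ' = 1.8326 + -1.25·2.0 = -0.6674
R = v/ω = -2.0/-1.25 = 1.6000
x' = 1 + 1.6000·(sin -0.6674 − sin 1.8326) = -1.5358
y' = -0.5 − 1.6000·(cos -0.6674 − cos 1.8326) = -2.1708

(-1.5358, -2.1708, -0.6674)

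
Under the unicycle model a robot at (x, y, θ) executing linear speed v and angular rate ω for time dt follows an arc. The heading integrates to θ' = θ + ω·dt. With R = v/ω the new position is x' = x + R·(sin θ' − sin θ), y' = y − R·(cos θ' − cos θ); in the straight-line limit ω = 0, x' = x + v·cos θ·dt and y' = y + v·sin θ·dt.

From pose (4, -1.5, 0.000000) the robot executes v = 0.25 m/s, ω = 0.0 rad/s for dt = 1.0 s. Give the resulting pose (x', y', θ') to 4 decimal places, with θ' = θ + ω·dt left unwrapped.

θ' = 0.0000 + 0.0·1.0 = 0.0000
ω = 0 → straight: x' = 4 + 0.25·cos(0.0000)·1.0 = 4.2500
y' = -1.5 + 0.25·sin(0.0000)·1.0 = -1.5000

(4.2500, -1.5000, 0.0000)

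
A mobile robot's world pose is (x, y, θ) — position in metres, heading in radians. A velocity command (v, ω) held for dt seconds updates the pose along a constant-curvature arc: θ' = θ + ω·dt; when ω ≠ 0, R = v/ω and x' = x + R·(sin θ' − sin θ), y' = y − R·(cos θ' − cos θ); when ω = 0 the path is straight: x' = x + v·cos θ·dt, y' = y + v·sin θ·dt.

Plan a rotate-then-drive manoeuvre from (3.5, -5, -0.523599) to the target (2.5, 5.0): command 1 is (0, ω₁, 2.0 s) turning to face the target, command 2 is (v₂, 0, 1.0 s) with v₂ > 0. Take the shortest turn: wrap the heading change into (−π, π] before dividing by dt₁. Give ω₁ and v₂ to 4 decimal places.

heading to target = atan2(5−-5, 2.5−3.5) = 1.6705
Δθ = wrap(1.6705 − -0.5236) = 2.1941; ω₁ = Δθ/dt₁ = 1.0970
distance = √((2.5−3.5)² + (5−-5)²) = 10.0499; v₂ = distance/dt₂ = 10.0499

ω₁ = 1.0970, v₂ = 10.0499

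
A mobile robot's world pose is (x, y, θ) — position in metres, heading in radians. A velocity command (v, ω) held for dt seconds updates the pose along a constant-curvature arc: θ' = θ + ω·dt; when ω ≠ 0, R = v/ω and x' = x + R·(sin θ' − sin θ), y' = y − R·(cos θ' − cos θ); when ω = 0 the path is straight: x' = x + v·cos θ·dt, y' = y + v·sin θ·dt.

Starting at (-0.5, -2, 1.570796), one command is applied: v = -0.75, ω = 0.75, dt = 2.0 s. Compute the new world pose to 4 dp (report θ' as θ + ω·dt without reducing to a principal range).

(0.4293, -2.9975, 3.0708)

θ' = 1.5708 + 0.75·2.0 = 3.0708
R = v/ω = -0.75/0.75 = -1.0000
x' = -0.5 + -1.0000·(sin 3.0708 − sin 1.5708) = 0.4293
y' = -2 − -1.0000·(cos 3.0708 − cos 1.5708) = -2.9975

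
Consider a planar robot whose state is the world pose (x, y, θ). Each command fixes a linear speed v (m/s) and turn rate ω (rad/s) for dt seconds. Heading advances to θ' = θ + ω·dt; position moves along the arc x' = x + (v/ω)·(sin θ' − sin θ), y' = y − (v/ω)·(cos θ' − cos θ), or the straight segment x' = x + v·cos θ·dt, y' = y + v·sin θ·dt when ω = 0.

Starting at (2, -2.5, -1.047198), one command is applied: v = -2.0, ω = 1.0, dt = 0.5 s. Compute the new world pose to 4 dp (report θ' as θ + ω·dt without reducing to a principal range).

(1.3085, -1.7920, -0.5472)

θ' = -1.0472 + 1.0·0.5 = -0.5472
R = v/ω = -2.0/1.0 = -2.0000
x' = 2 + -2.0000·(sin -0.5472 − sin -1.0472) = 1.3085
y' = -2.5 − -2.0000·(cos -0.5472 − cos -1.0472) = -1.7920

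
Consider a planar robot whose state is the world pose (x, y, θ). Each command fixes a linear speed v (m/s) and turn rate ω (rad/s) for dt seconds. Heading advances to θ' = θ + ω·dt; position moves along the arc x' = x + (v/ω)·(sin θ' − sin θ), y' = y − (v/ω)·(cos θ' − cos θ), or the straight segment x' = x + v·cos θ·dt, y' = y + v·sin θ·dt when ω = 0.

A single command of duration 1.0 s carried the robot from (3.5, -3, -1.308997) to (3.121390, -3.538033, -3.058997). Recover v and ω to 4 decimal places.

v = 0.7500, ω = -1.7500

Δθ = -3.058997 − -1.308997 = -1.750000
ω = Δθ/dt = -1.750000/1.0 = -1.7500
R = −Δy/(cos θ' − cos θ) = -0.4286
v = R·ω = -0.4286·-1.7500 = 0.7500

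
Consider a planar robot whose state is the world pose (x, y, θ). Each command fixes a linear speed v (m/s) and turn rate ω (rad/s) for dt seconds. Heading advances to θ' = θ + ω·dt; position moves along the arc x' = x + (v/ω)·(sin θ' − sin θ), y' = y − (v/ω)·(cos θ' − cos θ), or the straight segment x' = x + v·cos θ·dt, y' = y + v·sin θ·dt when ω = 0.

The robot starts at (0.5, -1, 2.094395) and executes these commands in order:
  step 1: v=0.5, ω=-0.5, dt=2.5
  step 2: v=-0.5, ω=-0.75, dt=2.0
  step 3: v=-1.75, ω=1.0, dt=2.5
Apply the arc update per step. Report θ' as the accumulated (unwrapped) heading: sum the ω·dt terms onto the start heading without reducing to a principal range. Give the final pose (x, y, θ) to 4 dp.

step 1: θ'=0.8444 (R=-1.0000) → pose (0.6185, 0.1642, 0.8444)
step 2: θ'=-0.6556 (R=0.6667) → pose (-0.2863, 0.0785, -0.6556)
step 3: θ'=1.8444 (R=-1.7500) → pose (-3.0381, -1.7815, 1.8444)

(-3.0381, -1.7815, 1.8444)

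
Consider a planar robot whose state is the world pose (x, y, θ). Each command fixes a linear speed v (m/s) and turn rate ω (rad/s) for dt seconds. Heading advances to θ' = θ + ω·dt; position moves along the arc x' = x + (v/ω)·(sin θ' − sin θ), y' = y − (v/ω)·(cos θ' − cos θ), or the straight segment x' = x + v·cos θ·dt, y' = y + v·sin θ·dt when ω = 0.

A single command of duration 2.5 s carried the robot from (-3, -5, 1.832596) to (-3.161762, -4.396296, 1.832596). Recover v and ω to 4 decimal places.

Δθ = 1.832596 − 1.832596 = 0.000000
ω = Δθ/dt = 0.000000/2.5 = 0.0000
ω = 0 → v = (Δx·cos θ + Δy·sin θ)/dt = 0.2500

v = 0.2500, ω = 0.0000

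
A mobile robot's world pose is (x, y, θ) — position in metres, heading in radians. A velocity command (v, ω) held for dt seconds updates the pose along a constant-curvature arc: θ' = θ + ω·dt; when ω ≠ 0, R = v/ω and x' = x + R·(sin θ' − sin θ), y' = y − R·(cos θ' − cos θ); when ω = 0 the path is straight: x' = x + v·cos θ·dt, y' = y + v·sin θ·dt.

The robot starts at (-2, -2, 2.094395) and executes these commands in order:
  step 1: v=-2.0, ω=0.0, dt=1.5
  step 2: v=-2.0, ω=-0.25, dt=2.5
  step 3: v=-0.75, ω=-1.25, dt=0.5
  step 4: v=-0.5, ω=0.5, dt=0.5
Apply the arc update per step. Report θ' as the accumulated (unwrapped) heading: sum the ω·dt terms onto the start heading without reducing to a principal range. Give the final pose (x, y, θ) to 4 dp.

step 1: θ'=2.0944 (straight) → pose (-0.5000, -4.5981, 2.0944)
step 2: θ'=1.4694 (R=8.0000) → pose (0.5307, -9.4079, 1.4694)
step 3: θ'=0.8444 (R=0.6000) → pose (0.3823, -9.7457, 0.8444)
step 4: θ'=1.0944 (R=-1.0000) → pose (0.2412, -9.9513, 1.0944)

(0.2412, -9.9513, 1.0944)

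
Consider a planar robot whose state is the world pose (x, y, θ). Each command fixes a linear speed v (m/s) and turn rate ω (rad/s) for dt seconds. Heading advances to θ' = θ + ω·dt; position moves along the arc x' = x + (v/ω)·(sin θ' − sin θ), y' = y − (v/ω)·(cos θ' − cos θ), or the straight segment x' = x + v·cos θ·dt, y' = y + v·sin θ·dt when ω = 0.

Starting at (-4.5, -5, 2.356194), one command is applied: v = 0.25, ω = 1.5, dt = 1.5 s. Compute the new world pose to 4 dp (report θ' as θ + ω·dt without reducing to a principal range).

θ' = 2.3562 + 1.5·1.5 = 4.6062
R = v/ω = 0.25/1.5 = 0.1667
x' = -4.5 + 0.1667·(sin 4.6062 − sin 2.3562) = -4.7836
y' = -5 − 0.1667·(cos 4.6062 − cos 2.3562) = -5.1002

(-4.7836, -5.1002, 4.6062)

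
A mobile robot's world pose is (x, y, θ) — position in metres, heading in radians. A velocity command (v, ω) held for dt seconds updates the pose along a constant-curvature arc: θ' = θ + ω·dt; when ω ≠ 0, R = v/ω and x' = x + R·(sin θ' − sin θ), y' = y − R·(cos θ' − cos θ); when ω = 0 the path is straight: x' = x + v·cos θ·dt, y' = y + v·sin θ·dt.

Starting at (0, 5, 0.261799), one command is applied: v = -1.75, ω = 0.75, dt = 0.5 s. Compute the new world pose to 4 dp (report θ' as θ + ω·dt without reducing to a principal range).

θ' = 0.2618 + 0.75·0.5 = 0.6368
R = v/ω = -1.75/0.75 = -2.3333
x' = 0 + -2.3333·(sin 0.6368 − sin 0.2618) = -0.7835
y' = 5 − -2.3333·(cos 0.6368 − cos 0.2618) = 4.6222

(-0.7835, 4.6222, 0.6368)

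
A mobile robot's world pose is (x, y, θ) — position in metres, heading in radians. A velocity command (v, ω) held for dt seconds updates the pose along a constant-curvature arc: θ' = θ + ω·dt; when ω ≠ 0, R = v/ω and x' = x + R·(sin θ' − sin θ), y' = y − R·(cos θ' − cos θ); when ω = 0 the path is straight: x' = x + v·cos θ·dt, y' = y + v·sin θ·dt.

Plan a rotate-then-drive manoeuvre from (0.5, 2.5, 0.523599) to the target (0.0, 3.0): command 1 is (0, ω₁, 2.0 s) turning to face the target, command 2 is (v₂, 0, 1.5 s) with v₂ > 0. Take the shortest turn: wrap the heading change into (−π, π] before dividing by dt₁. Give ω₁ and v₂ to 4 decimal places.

ω₁ = 0.9163, v₂ = 0.4714

heading to target = atan2(3−2.5, 0−0.5) = 2.3562
Δθ = wrap(2.3562 − 0.5236) = 1.8326; ω₁ = Δθ/dt₁ = 0.9163
distance = √((0−0.5)² + (3−2.5)²) = 0.7071; v₂ = distance/dt₂ = 0.4714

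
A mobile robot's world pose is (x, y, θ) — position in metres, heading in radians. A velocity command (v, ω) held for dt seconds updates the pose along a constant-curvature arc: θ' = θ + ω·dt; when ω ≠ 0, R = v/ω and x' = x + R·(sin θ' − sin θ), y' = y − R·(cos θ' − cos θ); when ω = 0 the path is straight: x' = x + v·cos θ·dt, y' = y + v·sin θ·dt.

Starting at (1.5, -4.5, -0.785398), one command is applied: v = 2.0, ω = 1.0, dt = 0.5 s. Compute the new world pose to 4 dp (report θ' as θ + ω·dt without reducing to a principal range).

(2.3511, -5.0049, -0.2854)

θ' = -0.7854 + 1.0·0.5 = -0.2854
R = v/ω = 2.0/1.0 = 2.0000
x' = 1.5 + 2.0000·(sin -0.2854 − sin -0.7854) = 2.3511
y' = -4.5 − 2.0000·(cos -0.2854 − cos -0.7854) = -5.0049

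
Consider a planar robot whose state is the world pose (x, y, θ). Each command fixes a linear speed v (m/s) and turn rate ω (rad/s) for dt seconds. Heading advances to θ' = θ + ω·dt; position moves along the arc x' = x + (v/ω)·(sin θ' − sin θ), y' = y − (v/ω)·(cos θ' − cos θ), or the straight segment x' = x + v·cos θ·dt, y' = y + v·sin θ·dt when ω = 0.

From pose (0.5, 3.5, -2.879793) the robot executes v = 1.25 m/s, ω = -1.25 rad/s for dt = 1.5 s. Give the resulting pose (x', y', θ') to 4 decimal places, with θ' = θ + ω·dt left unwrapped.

θ' = -2.8798 + -1.25·1.5 = -4.7548
R = v/ω = 1.25/-1.25 = -1.0000
x' = 0.5 + -1.0000·(sin -4.7548 − sin -2.8798) = -0.7579
y' = 3.5 − -1.0000·(cos -4.7548 − cos -2.8798) = 4.5083

(-0.7579, 4.5083, -4.7548)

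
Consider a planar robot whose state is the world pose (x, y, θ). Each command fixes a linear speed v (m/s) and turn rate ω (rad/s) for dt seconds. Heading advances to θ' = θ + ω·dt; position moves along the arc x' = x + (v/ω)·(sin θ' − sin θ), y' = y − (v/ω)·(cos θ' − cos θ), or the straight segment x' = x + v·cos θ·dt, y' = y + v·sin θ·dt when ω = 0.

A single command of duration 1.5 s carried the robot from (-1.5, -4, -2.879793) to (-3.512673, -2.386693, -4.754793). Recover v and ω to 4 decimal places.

v = 2.0000, ω = -1.2500

Δθ = -4.754793 − -2.879793 = -1.875000
ω = Δθ/dt = -1.875000/1.5 = -1.2500
R = Δx/(sin θ' − sin θ) = -1.6000
v = R·ω = -1.6000·-1.2500 = 2.0000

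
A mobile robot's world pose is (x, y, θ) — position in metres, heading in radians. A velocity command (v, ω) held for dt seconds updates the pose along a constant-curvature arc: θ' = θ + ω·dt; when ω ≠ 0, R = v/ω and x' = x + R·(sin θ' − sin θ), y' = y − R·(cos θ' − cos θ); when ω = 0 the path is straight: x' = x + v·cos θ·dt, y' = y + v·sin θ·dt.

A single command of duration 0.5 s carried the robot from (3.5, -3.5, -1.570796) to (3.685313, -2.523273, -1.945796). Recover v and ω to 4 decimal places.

Δθ = -1.945796 − -1.570796 = -0.375000
ω = Δθ/dt = -0.375000/0.5 = -0.7500
R = −Δy/(cos θ' − cos θ) = 2.6667
v = R·ω = 2.6667·-0.7500 = -2.0000

v = -2.0000, ω = -0.7500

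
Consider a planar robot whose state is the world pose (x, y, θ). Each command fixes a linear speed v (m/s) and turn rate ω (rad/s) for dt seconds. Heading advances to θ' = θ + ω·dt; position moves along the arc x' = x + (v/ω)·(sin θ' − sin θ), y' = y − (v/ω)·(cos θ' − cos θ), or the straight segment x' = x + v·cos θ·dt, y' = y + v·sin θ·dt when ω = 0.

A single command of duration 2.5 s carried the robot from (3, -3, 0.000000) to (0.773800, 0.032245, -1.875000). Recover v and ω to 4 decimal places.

Δθ = -1.875000 − 0.000000 = -1.875000
ω = Δθ/dt = -1.875000/2.5 = -0.7500
R = −Δy/(cos θ' − cos θ) = 2.3333
v = R·ω = 2.3333·-0.7500 = -1.7500

v = -1.7500, ω = -0.7500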